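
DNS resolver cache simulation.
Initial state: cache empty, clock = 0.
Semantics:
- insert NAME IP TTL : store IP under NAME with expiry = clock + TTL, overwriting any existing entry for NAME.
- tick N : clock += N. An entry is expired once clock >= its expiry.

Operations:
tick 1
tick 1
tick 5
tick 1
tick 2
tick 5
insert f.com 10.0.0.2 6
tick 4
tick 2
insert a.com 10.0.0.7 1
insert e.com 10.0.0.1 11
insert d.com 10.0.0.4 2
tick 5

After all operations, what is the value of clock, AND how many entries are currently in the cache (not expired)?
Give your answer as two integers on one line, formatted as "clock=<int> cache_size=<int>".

Answer: clock=26 cache_size=1

Derivation:
Op 1: tick 1 -> clock=1.
Op 2: tick 1 -> clock=2.
Op 3: tick 5 -> clock=7.
Op 4: tick 1 -> clock=8.
Op 5: tick 2 -> clock=10.
Op 6: tick 5 -> clock=15.
Op 7: insert f.com -> 10.0.0.2 (expiry=15+6=21). clock=15
Op 8: tick 4 -> clock=19.
Op 9: tick 2 -> clock=21. purged={f.com}
Op 10: insert a.com -> 10.0.0.7 (expiry=21+1=22). clock=21
Op 11: insert e.com -> 10.0.0.1 (expiry=21+11=32). clock=21
Op 12: insert d.com -> 10.0.0.4 (expiry=21+2=23). clock=21
Op 13: tick 5 -> clock=26. purged={a.com,d.com}
Final clock = 26
Final cache (unexpired): {e.com} -> size=1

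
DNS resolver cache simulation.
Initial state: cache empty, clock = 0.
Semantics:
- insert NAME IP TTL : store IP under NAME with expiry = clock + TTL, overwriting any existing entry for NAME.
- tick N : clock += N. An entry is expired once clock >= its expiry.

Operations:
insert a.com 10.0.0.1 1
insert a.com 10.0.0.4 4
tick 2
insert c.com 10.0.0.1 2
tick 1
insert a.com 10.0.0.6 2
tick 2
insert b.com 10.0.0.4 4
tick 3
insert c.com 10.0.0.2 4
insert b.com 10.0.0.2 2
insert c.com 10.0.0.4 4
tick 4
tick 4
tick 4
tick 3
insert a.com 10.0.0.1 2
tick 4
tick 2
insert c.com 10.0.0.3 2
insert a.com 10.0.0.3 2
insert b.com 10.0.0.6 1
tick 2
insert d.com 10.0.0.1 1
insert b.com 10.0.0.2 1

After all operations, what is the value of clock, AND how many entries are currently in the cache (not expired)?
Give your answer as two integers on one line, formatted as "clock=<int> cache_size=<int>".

Op 1: insert a.com -> 10.0.0.1 (expiry=0+1=1). clock=0
Op 2: insert a.com -> 10.0.0.4 (expiry=0+4=4). clock=0
Op 3: tick 2 -> clock=2.
Op 4: insert c.com -> 10.0.0.1 (expiry=2+2=4). clock=2
Op 5: tick 1 -> clock=3.
Op 6: insert a.com -> 10.0.0.6 (expiry=3+2=5). clock=3
Op 7: tick 2 -> clock=5. purged={a.com,c.com}
Op 8: insert b.com -> 10.0.0.4 (expiry=5+4=9). clock=5
Op 9: tick 3 -> clock=8.
Op 10: insert c.com -> 10.0.0.2 (expiry=8+4=12). clock=8
Op 11: insert b.com -> 10.0.0.2 (expiry=8+2=10). clock=8
Op 12: insert c.com -> 10.0.0.4 (expiry=8+4=12). clock=8
Op 13: tick 4 -> clock=12. purged={b.com,c.com}
Op 14: tick 4 -> clock=16.
Op 15: tick 4 -> clock=20.
Op 16: tick 3 -> clock=23.
Op 17: insert a.com -> 10.0.0.1 (expiry=23+2=25). clock=23
Op 18: tick 4 -> clock=27. purged={a.com}
Op 19: tick 2 -> clock=29.
Op 20: insert c.com -> 10.0.0.3 (expiry=29+2=31). clock=29
Op 21: insert a.com -> 10.0.0.3 (expiry=29+2=31). clock=29
Op 22: insert b.com -> 10.0.0.6 (expiry=29+1=30). clock=29
Op 23: tick 2 -> clock=31. purged={a.com,b.com,c.com}
Op 24: insert d.com -> 10.0.0.1 (expiry=31+1=32). clock=31
Op 25: insert b.com -> 10.0.0.2 (expiry=31+1=32). clock=31
Final clock = 31
Final cache (unexpired): {b.com,d.com} -> size=2

Answer: clock=31 cache_size=2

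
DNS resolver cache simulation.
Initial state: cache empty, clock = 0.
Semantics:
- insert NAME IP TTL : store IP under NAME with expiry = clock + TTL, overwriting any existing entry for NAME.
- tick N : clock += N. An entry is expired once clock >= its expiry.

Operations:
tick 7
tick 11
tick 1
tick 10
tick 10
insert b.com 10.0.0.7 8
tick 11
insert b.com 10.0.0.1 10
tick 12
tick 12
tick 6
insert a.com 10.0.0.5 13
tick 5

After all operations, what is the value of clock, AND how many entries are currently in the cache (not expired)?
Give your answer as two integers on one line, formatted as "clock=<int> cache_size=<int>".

Op 1: tick 7 -> clock=7.
Op 2: tick 11 -> clock=18.
Op 3: tick 1 -> clock=19.
Op 4: tick 10 -> clock=29.
Op 5: tick 10 -> clock=39.
Op 6: insert b.com -> 10.0.0.7 (expiry=39+8=47). clock=39
Op 7: tick 11 -> clock=50. purged={b.com}
Op 8: insert b.com -> 10.0.0.1 (expiry=50+10=60). clock=50
Op 9: tick 12 -> clock=62. purged={b.com}
Op 10: tick 12 -> clock=74.
Op 11: tick 6 -> clock=80.
Op 12: insert a.com -> 10.0.0.5 (expiry=80+13=93). clock=80
Op 13: tick 5 -> clock=85.
Final clock = 85
Final cache (unexpired): {a.com} -> size=1

Answer: clock=85 cache_size=1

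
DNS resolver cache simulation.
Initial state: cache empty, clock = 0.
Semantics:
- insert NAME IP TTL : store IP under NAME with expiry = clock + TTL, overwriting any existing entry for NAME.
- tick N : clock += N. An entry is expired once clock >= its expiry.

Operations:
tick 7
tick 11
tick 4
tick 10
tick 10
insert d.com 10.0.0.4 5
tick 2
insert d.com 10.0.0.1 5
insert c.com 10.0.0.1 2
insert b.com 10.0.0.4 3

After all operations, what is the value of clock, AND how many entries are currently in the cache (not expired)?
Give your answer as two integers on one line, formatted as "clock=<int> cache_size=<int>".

Answer: clock=44 cache_size=3

Derivation:
Op 1: tick 7 -> clock=7.
Op 2: tick 11 -> clock=18.
Op 3: tick 4 -> clock=22.
Op 4: tick 10 -> clock=32.
Op 5: tick 10 -> clock=42.
Op 6: insert d.com -> 10.0.0.4 (expiry=42+5=47). clock=42
Op 7: tick 2 -> clock=44.
Op 8: insert d.com -> 10.0.0.1 (expiry=44+5=49). clock=44
Op 9: insert c.com -> 10.0.0.1 (expiry=44+2=46). clock=44
Op 10: insert b.com -> 10.0.0.4 (expiry=44+3=47). clock=44
Final clock = 44
Final cache (unexpired): {b.com,c.com,d.com} -> size=3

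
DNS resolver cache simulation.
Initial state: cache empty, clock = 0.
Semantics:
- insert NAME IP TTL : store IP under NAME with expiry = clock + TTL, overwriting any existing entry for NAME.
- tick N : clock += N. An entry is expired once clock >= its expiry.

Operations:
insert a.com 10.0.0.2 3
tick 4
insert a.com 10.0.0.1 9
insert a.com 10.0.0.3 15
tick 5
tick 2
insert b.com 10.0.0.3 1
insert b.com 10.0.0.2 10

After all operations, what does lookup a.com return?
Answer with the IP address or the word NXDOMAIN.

Answer: 10.0.0.3

Derivation:
Op 1: insert a.com -> 10.0.0.2 (expiry=0+3=3). clock=0
Op 2: tick 4 -> clock=4. purged={a.com}
Op 3: insert a.com -> 10.0.0.1 (expiry=4+9=13). clock=4
Op 4: insert a.com -> 10.0.0.3 (expiry=4+15=19). clock=4
Op 5: tick 5 -> clock=9.
Op 6: tick 2 -> clock=11.
Op 7: insert b.com -> 10.0.0.3 (expiry=11+1=12). clock=11
Op 8: insert b.com -> 10.0.0.2 (expiry=11+10=21). clock=11
lookup a.com: present, ip=10.0.0.3 expiry=19 > clock=11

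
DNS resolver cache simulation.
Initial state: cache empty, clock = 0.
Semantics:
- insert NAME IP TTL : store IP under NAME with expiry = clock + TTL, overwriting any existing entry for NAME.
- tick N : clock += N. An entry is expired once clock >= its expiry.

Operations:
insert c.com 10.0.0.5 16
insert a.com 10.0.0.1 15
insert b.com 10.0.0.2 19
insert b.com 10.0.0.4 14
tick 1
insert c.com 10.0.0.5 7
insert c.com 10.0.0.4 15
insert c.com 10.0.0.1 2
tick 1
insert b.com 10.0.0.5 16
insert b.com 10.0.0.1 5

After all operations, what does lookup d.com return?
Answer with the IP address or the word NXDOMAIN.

Op 1: insert c.com -> 10.0.0.5 (expiry=0+16=16). clock=0
Op 2: insert a.com -> 10.0.0.1 (expiry=0+15=15). clock=0
Op 3: insert b.com -> 10.0.0.2 (expiry=0+19=19). clock=0
Op 4: insert b.com -> 10.0.0.4 (expiry=0+14=14). clock=0
Op 5: tick 1 -> clock=1.
Op 6: insert c.com -> 10.0.0.5 (expiry=1+7=8). clock=1
Op 7: insert c.com -> 10.0.0.4 (expiry=1+15=16). clock=1
Op 8: insert c.com -> 10.0.0.1 (expiry=1+2=3). clock=1
Op 9: tick 1 -> clock=2.
Op 10: insert b.com -> 10.0.0.5 (expiry=2+16=18). clock=2
Op 11: insert b.com -> 10.0.0.1 (expiry=2+5=7). clock=2
lookup d.com: not in cache (expired or never inserted)

Answer: NXDOMAIN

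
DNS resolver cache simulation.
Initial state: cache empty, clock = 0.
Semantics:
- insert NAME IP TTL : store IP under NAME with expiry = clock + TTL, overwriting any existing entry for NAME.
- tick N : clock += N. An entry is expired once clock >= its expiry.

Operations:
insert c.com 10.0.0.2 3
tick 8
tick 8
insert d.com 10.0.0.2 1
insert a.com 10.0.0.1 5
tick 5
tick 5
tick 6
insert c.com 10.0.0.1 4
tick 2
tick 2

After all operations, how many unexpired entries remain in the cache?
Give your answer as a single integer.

Answer: 0

Derivation:
Op 1: insert c.com -> 10.0.0.2 (expiry=0+3=3). clock=0
Op 2: tick 8 -> clock=8. purged={c.com}
Op 3: tick 8 -> clock=16.
Op 4: insert d.com -> 10.0.0.2 (expiry=16+1=17). clock=16
Op 5: insert a.com -> 10.0.0.1 (expiry=16+5=21). clock=16
Op 6: tick 5 -> clock=21. purged={a.com,d.com}
Op 7: tick 5 -> clock=26.
Op 8: tick 6 -> clock=32.
Op 9: insert c.com -> 10.0.0.1 (expiry=32+4=36). clock=32
Op 10: tick 2 -> clock=34.
Op 11: tick 2 -> clock=36. purged={c.com}
Final cache (unexpired): {} -> size=0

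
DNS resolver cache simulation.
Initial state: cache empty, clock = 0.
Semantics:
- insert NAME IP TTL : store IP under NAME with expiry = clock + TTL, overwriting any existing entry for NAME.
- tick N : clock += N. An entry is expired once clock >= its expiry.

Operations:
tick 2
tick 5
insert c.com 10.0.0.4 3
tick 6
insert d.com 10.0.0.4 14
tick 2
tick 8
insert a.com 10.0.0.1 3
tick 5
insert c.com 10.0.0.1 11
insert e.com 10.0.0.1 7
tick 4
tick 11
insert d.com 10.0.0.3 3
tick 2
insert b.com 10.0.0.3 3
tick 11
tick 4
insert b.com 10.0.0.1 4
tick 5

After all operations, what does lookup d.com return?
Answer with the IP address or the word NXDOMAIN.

Answer: NXDOMAIN

Derivation:
Op 1: tick 2 -> clock=2.
Op 2: tick 5 -> clock=7.
Op 3: insert c.com -> 10.0.0.4 (expiry=7+3=10). clock=7
Op 4: tick 6 -> clock=13. purged={c.com}
Op 5: insert d.com -> 10.0.0.4 (expiry=13+14=27). clock=13
Op 6: tick 2 -> clock=15.
Op 7: tick 8 -> clock=23.
Op 8: insert a.com -> 10.0.0.1 (expiry=23+3=26). clock=23
Op 9: tick 5 -> clock=28. purged={a.com,d.com}
Op 10: insert c.com -> 10.0.0.1 (expiry=28+11=39). clock=28
Op 11: insert e.com -> 10.0.0.1 (expiry=28+7=35). clock=28
Op 12: tick 4 -> clock=32.
Op 13: tick 11 -> clock=43. purged={c.com,e.com}
Op 14: insert d.com -> 10.0.0.3 (expiry=43+3=46). clock=43
Op 15: tick 2 -> clock=45.
Op 16: insert b.com -> 10.0.0.3 (expiry=45+3=48). clock=45
Op 17: tick 11 -> clock=56. purged={b.com,d.com}
Op 18: tick 4 -> clock=60.
Op 19: insert b.com -> 10.0.0.1 (expiry=60+4=64). clock=60
Op 20: tick 5 -> clock=65. purged={b.com}
lookup d.com: not in cache (expired or never inserted)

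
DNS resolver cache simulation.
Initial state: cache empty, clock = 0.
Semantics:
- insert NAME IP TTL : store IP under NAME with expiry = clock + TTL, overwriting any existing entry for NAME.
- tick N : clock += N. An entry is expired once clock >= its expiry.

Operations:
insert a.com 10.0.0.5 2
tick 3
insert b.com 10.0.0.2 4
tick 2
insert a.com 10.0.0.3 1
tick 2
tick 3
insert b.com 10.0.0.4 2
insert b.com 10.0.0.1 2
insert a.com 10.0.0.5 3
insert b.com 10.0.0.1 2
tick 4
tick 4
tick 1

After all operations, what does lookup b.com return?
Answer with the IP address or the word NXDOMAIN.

Answer: NXDOMAIN

Derivation:
Op 1: insert a.com -> 10.0.0.5 (expiry=0+2=2). clock=0
Op 2: tick 3 -> clock=3. purged={a.com}
Op 3: insert b.com -> 10.0.0.2 (expiry=3+4=7). clock=3
Op 4: tick 2 -> clock=5.
Op 5: insert a.com -> 10.0.0.3 (expiry=5+1=6). clock=5
Op 6: tick 2 -> clock=7. purged={a.com,b.com}
Op 7: tick 3 -> clock=10.
Op 8: insert b.com -> 10.0.0.4 (expiry=10+2=12). clock=10
Op 9: insert b.com -> 10.0.0.1 (expiry=10+2=12). clock=10
Op 10: insert a.com -> 10.0.0.5 (expiry=10+3=13). clock=10
Op 11: insert b.com -> 10.0.0.1 (expiry=10+2=12). clock=10
Op 12: tick 4 -> clock=14. purged={a.com,b.com}
Op 13: tick 4 -> clock=18.
Op 14: tick 1 -> clock=19.
lookup b.com: not in cache (expired or never inserted)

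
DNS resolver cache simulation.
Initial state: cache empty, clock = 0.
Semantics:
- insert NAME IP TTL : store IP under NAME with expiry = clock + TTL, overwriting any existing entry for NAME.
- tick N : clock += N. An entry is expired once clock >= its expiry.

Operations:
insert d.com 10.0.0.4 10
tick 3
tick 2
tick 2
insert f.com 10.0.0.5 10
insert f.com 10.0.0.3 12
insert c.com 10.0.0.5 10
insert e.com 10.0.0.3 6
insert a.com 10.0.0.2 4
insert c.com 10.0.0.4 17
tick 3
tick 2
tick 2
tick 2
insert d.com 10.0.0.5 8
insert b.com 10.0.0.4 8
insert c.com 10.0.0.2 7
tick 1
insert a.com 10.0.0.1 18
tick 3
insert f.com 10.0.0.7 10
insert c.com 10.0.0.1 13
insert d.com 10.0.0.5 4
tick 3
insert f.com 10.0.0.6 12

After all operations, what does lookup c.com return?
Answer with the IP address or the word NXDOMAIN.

Answer: 10.0.0.1

Derivation:
Op 1: insert d.com -> 10.0.0.4 (expiry=0+10=10). clock=0
Op 2: tick 3 -> clock=3.
Op 3: tick 2 -> clock=5.
Op 4: tick 2 -> clock=7.
Op 5: insert f.com -> 10.0.0.5 (expiry=7+10=17). clock=7
Op 6: insert f.com -> 10.0.0.3 (expiry=7+12=19). clock=7
Op 7: insert c.com -> 10.0.0.5 (expiry=7+10=17). clock=7
Op 8: insert e.com -> 10.0.0.3 (expiry=7+6=13). clock=7
Op 9: insert a.com -> 10.0.0.2 (expiry=7+4=11). clock=7
Op 10: insert c.com -> 10.0.0.4 (expiry=7+17=24). clock=7
Op 11: tick 3 -> clock=10. purged={d.com}
Op 12: tick 2 -> clock=12. purged={a.com}
Op 13: tick 2 -> clock=14. purged={e.com}
Op 14: tick 2 -> clock=16.
Op 15: insert d.com -> 10.0.0.5 (expiry=16+8=24). clock=16
Op 16: insert b.com -> 10.0.0.4 (expiry=16+8=24). clock=16
Op 17: insert c.com -> 10.0.0.2 (expiry=16+7=23). clock=16
Op 18: tick 1 -> clock=17.
Op 19: insert a.com -> 10.0.0.1 (expiry=17+18=35). clock=17
Op 20: tick 3 -> clock=20. purged={f.com}
Op 21: insert f.com -> 10.0.0.7 (expiry=20+10=30). clock=20
Op 22: insert c.com -> 10.0.0.1 (expiry=20+13=33). clock=20
Op 23: insert d.com -> 10.0.0.5 (expiry=20+4=24). clock=20
Op 24: tick 3 -> clock=23.
Op 25: insert f.com -> 10.0.0.6 (expiry=23+12=35). clock=23
lookup c.com: present, ip=10.0.0.1 expiry=33 > clock=23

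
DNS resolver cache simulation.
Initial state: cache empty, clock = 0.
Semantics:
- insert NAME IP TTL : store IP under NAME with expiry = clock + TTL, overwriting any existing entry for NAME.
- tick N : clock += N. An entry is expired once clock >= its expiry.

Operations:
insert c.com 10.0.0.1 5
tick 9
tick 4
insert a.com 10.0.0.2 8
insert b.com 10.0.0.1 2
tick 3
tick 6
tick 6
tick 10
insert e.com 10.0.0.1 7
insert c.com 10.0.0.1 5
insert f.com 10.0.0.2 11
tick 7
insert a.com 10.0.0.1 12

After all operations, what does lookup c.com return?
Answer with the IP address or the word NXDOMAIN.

Op 1: insert c.com -> 10.0.0.1 (expiry=0+5=5). clock=0
Op 2: tick 9 -> clock=9. purged={c.com}
Op 3: tick 4 -> clock=13.
Op 4: insert a.com -> 10.0.0.2 (expiry=13+8=21). clock=13
Op 5: insert b.com -> 10.0.0.1 (expiry=13+2=15). clock=13
Op 6: tick 3 -> clock=16. purged={b.com}
Op 7: tick 6 -> clock=22. purged={a.com}
Op 8: tick 6 -> clock=28.
Op 9: tick 10 -> clock=38.
Op 10: insert e.com -> 10.0.0.1 (expiry=38+7=45). clock=38
Op 11: insert c.com -> 10.0.0.1 (expiry=38+5=43). clock=38
Op 12: insert f.com -> 10.0.0.2 (expiry=38+11=49). clock=38
Op 13: tick 7 -> clock=45. purged={c.com,e.com}
Op 14: insert a.com -> 10.0.0.1 (expiry=45+12=57). clock=45
lookup c.com: not in cache (expired or never inserted)

Answer: NXDOMAIN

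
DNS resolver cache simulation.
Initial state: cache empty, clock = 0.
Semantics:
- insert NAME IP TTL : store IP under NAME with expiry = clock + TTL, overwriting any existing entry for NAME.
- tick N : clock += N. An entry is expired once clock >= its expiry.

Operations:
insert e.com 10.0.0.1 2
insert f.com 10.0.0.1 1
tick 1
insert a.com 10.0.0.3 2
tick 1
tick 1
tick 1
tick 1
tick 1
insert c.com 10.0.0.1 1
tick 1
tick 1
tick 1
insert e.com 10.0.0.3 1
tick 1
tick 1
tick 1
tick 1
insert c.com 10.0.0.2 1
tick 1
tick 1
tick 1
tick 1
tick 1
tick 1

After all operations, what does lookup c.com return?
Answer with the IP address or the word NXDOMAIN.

Answer: NXDOMAIN

Derivation:
Op 1: insert e.com -> 10.0.0.1 (expiry=0+2=2). clock=0
Op 2: insert f.com -> 10.0.0.1 (expiry=0+1=1). clock=0
Op 3: tick 1 -> clock=1. purged={f.com}
Op 4: insert a.com -> 10.0.0.3 (expiry=1+2=3). clock=1
Op 5: tick 1 -> clock=2. purged={e.com}
Op 6: tick 1 -> clock=3. purged={a.com}
Op 7: tick 1 -> clock=4.
Op 8: tick 1 -> clock=5.
Op 9: tick 1 -> clock=6.
Op 10: insert c.com -> 10.0.0.1 (expiry=6+1=7). clock=6
Op 11: tick 1 -> clock=7. purged={c.com}
Op 12: tick 1 -> clock=8.
Op 13: tick 1 -> clock=9.
Op 14: insert e.com -> 10.0.0.3 (expiry=9+1=10). clock=9
Op 15: tick 1 -> clock=10. purged={e.com}
Op 16: tick 1 -> clock=11.
Op 17: tick 1 -> clock=12.
Op 18: tick 1 -> clock=13.
Op 19: insert c.com -> 10.0.0.2 (expiry=13+1=14). clock=13
Op 20: tick 1 -> clock=14. purged={c.com}
Op 21: tick 1 -> clock=15.
Op 22: tick 1 -> clock=16.
Op 23: tick 1 -> clock=17.
Op 24: tick 1 -> clock=18.
Op 25: tick 1 -> clock=19.
lookup c.com: not in cache (expired or never inserted)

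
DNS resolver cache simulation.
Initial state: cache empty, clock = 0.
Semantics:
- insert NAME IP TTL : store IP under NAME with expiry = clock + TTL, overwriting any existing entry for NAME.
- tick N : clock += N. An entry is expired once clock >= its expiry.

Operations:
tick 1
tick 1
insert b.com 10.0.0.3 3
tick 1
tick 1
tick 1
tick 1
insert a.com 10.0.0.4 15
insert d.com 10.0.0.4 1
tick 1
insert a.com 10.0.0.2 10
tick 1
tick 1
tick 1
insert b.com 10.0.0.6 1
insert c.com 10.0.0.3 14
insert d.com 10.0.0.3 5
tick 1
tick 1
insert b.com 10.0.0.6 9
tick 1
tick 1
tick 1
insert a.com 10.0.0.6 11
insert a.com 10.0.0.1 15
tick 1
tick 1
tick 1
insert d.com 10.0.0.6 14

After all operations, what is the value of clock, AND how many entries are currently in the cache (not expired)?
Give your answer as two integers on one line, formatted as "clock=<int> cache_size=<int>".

Answer: clock=18 cache_size=4

Derivation:
Op 1: tick 1 -> clock=1.
Op 2: tick 1 -> clock=2.
Op 3: insert b.com -> 10.0.0.3 (expiry=2+3=5). clock=2
Op 4: tick 1 -> clock=3.
Op 5: tick 1 -> clock=4.
Op 6: tick 1 -> clock=5. purged={b.com}
Op 7: tick 1 -> clock=6.
Op 8: insert a.com -> 10.0.0.4 (expiry=6+15=21). clock=6
Op 9: insert d.com -> 10.0.0.4 (expiry=6+1=7). clock=6
Op 10: tick 1 -> clock=7. purged={d.com}
Op 11: insert a.com -> 10.0.0.2 (expiry=7+10=17). clock=7
Op 12: tick 1 -> clock=8.
Op 13: tick 1 -> clock=9.
Op 14: tick 1 -> clock=10.
Op 15: insert b.com -> 10.0.0.6 (expiry=10+1=11). clock=10
Op 16: insert c.com -> 10.0.0.3 (expiry=10+14=24). clock=10
Op 17: insert d.com -> 10.0.0.3 (expiry=10+5=15). clock=10
Op 18: tick 1 -> clock=11. purged={b.com}
Op 19: tick 1 -> clock=12.
Op 20: insert b.com -> 10.0.0.6 (expiry=12+9=21). clock=12
Op 21: tick 1 -> clock=13.
Op 22: tick 1 -> clock=14.
Op 23: tick 1 -> clock=15. purged={d.com}
Op 24: insert a.com -> 10.0.0.6 (expiry=15+11=26). clock=15
Op 25: insert a.com -> 10.0.0.1 (expiry=15+15=30). clock=15
Op 26: tick 1 -> clock=16.
Op 27: tick 1 -> clock=17.
Op 28: tick 1 -> clock=18.
Op 29: insert d.com -> 10.0.0.6 (expiry=18+14=32). clock=18
Final clock = 18
Final cache (unexpired): {a.com,b.com,c.com,d.com} -> size=4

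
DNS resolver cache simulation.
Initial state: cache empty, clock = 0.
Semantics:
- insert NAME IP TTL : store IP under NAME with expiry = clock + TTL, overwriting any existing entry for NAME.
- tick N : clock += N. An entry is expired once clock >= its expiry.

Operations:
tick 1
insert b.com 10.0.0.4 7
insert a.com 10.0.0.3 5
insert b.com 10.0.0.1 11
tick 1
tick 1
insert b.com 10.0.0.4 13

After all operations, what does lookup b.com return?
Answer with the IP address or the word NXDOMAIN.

Op 1: tick 1 -> clock=1.
Op 2: insert b.com -> 10.0.0.4 (expiry=1+7=8). clock=1
Op 3: insert a.com -> 10.0.0.3 (expiry=1+5=6). clock=1
Op 4: insert b.com -> 10.0.0.1 (expiry=1+11=12). clock=1
Op 5: tick 1 -> clock=2.
Op 6: tick 1 -> clock=3.
Op 7: insert b.com -> 10.0.0.4 (expiry=3+13=16). clock=3
lookup b.com: present, ip=10.0.0.4 expiry=16 > clock=3

Answer: 10.0.0.4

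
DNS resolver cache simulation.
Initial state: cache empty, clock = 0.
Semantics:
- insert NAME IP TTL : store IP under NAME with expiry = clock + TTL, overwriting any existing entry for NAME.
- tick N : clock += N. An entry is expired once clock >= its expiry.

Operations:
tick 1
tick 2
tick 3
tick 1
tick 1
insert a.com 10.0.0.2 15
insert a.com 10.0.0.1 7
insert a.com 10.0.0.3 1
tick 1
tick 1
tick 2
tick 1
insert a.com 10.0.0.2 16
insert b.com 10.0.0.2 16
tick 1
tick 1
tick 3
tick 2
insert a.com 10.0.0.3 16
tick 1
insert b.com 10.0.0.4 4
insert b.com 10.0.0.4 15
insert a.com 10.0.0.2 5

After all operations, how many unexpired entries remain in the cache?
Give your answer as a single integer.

Op 1: tick 1 -> clock=1.
Op 2: tick 2 -> clock=3.
Op 3: tick 3 -> clock=6.
Op 4: tick 1 -> clock=7.
Op 5: tick 1 -> clock=8.
Op 6: insert a.com -> 10.0.0.2 (expiry=8+15=23). clock=8
Op 7: insert a.com -> 10.0.0.1 (expiry=8+7=15). clock=8
Op 8: insert a.com -> 10.0.0.3 (expiry=8+1=9). clock=8
Op 9: tick 1 -> clock=9. purged={a.com}
Op 10: tick 1 -> clock=10.
Op 11: tick 2 -> clock=12.
Op 12: tick 1 -> clock=13.
Op 13: insert a.com -> 10.0.0.2 (expiry=13+16=29). clock=13
Op 14: insert b.com -> 10.0.0.2 (expiry=13+16=29). clock=13
Op 15: tick 1 -> clock=14.
Op 16: tick 1 -> clock=15.
Op 17: tick 3 -> clock=18.
Op 18: tick 2 -> clock=20.
Op 19: insert a.com -> 10.0.0.3 (expiry=20+16=36). clock=20
Op 20: tick 1 -> clock=21.
Op 21: insert b.com -> 10.0.0.4 (expiry=21+4=25). clock=21
Op 22: insert b.com -> 10.0.0.4 (expiry=21+15=36). clock=21
Op 23: insert a.com -> 10.0.0.2 (expiry=21+5=26). clock=21
Final cache (unexpired): {a.com,b.com} -> size=2

Answer: 2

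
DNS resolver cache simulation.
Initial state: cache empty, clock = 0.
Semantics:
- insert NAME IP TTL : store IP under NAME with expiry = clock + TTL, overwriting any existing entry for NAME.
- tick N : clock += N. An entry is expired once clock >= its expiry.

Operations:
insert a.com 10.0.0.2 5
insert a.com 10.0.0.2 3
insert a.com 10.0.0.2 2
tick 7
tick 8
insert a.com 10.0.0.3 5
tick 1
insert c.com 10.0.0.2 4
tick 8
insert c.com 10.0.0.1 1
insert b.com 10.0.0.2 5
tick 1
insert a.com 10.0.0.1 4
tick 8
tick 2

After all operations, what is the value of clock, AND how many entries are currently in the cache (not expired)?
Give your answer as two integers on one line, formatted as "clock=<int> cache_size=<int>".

Answer: clock=35 cache_size=0

Derivation:
Op 1: insert a.com -> 10.0.0.2 (expiry=0+5=5). clock=0
Op 2: insert a.com -> 10.0.0.2 (expiry=0+3=3). clock=0
Op 3: insert a.com -> 10.0.0.2 (expiry=0+2=2). clock=0
Op 4: tick 7 -> clock=7. purged={a.com}
Op 5: tick 8 -> clock=15.
Op 6: insert a.com -> 10.0.0.3 (expiry=15+5=20). clock=15
Op 7: tick 1 -> clock=16.
Op 8: insert c.com -> 10.0.0.2 (expiry=16+4=20). clock=16
Op 9: tick 8 -> clock=24. purged={a.com,c.com}
Op 10: insert c.com -> 10.0.0.1 (expiry=24+1=25). clock=24
Op 11: insert b.com -> 10.0.0.2 (expiry=24+5=29). clock=24
Op 12: tick 1 -> clock=25. purged={c.com}
Op 13: insert a.com -> 10.0.0.1 (expiry=25+4=29). clock=25
Op 14: tick 8 -> clock=33. purged={a.com,b.com}
Op 15: tick 2 -> clock=35.
Final clock = 35
Final cache (unexpired): {} -> size=0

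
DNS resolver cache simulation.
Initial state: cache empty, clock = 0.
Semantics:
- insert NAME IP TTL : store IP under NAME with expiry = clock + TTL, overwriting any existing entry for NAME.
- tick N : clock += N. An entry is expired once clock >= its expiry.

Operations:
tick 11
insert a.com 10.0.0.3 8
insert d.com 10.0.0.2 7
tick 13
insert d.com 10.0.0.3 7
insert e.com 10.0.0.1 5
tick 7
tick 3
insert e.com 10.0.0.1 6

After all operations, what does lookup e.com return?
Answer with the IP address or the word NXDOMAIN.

Answer: 10.0.0.1

Derivation:
Op 1: tick 11 -> clock=11.
Op 2: insert a.com -> 10.0.0.3 (expiry=11+8=19). clock=11
Op 3: insert d.com -> 10.0.0.2 (expiry=11+7=18). clock=11
Op 4: tick 13 -> clock=24. purged={a.com,d.com}
Op 5: insert d.com -> 10.0.0.3 (expiry=24+7=31). clock=24
Op 6: insert e.com -> 10.0.0.1 (expiry=24+5=29). clock=24
Op 7: tick 7 -> clock=31. purged={d.com,e.com}
Op 8: tick 3 -> clock=34.
Op 9: insert e.com -> 10.0.0.1 (expiry=34+6=40). clock=34
lookup e.com: present, ip=10.0.0.1 expiry=40 > clock=34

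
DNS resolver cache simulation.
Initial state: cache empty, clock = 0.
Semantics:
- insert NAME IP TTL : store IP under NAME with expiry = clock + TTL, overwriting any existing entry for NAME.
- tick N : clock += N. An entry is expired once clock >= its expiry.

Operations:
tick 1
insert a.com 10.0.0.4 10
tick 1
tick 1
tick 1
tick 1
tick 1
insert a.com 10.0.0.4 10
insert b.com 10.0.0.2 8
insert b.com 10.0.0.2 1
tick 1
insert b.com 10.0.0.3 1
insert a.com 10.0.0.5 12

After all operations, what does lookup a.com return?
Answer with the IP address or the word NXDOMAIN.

Op 1: tick 1 -> clock=1.
Op 2: insert a.com -> 10.0.0.4 (expiry=1+10=11). clock=1
Op 3: tick 1 -> clock=2.
Op 4: tick 1 -> clock=3.
Op 5: tick 1 -> clock=4.
Op 6: tick 1 -> clock=5.
Op 7: tick 1 -> clock=6.
Op 8: insert a.com -> 10.0.0.4 (expiry=6+10=16). clock=6
Op 9: insert b.com -> 10.0.0.2 (expiry=6+8=14). clock=6
Op 10: insert b.com -> 10.0.0.2 (expiry=6+1=7). clock=6
Op 11: tick 1 -> clock=7. purged={b.com}
Op 12: insert b.com -> 10.0.0.3 (expiry=7+1=8). clock=7
Op 13: insert a.com -> 10.0.0.5 (expiry=7+12=19). clock=7
lookup a.com: present, ip=10.0.0.5 expiry=19 > clock=7

Answer: 10.0.0.5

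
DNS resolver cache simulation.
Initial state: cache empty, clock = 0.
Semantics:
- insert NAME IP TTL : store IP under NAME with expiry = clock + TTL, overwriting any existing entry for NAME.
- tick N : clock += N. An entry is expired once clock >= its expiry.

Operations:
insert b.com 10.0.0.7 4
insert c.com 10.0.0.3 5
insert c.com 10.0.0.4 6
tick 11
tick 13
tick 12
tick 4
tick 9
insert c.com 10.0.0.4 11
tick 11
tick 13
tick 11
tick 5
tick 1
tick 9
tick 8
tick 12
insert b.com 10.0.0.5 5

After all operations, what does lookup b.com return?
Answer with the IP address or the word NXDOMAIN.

Answer: 10.0.0.5

Derivation:
Op 1: insert b.com -> 10.0.0.7 (expiry=0+4=4). clock=0
Op 2: insert c.com -> 10.0.0.3 (expiry=0+5=5). clock=0
Op 3: insert c.com -> 10.0.0.4 (expiry=0+6=6). clock=0
Op 4: tick 11 -> clock=11. purged={b.com,c.com}
Op 5: tick 13 -> clock=24.
Op 6: tick 12 -> clock=36.
Op 7: tick 4 -> clock=40.
Op 8: tick 9 -> clock=49.
Op 9: insert c.com -> 10.0.0.4 (expiry=49+11=60). clock=49
Op 10: tick 11 -> clock=60. purged={c.com}
Op 11: tick 13 -> clock=73.
Op 12: tick 11 -> clock=84.
Op 13: tick 5 -> clock=89.
Op 14: tick 1 -> clock=90.
Op 15: tick 9 -> clock=99.
Op 16: tick 8 -> clock=107.
Op 17: tick 12 -> clock=119.
Op 18: insert b.com -> 10.0.0.5 (expiry=119+5=124). clock=119
lookup b.com: present, ip=10.0.0.5 expiry=124 > clock=119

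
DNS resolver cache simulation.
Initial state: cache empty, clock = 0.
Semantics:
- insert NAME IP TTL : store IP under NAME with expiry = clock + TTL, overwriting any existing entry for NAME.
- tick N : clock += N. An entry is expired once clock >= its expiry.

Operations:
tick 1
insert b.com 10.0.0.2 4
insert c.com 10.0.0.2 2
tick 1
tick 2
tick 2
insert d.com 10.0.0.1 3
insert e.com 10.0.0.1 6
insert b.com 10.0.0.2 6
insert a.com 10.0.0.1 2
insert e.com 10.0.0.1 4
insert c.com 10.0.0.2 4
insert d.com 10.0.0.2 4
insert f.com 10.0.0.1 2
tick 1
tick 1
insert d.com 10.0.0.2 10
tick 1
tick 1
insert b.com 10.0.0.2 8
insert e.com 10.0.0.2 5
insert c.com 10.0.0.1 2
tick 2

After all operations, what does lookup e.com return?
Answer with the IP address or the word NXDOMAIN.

Answer: 10.0.0.2

Derivation:
Op 1: tick 1 -> clock=1.
Op 2: insert b.com -> 10.0.0.2 (expiry=1+4=5). clock=1
Op 3: insert c.com -> 10.0.0.2 (expiry=1+2=3). clock=1
Op 4: tick 1 -> clock=2.
Op 5: tick 2 -> clock=4. purged={c.com}
Op 6: tick 2 -> clock=6. purged={b.com}
Op 7: insert d.com -> 10.0.0.1 (expiry=6+3=9). clock=6
Op 8: insert e.com -> 10.0.0.1 (expiry=6+6=12). clock=6
Op 9: insert b.com -> 10.0.0.2 (expiry=6+6=12). clock=6
Op 10: insert a.com -> 10.0.0.1 (expiry=6+2=8). clock=6
Op 11: insert e.com -> 10.0.0.1 (expiry=6+4=10). clock=6
Op 12: insert c.com -> 10.0.0.2 (expiry=6+4=10). clock=6
Op 13: insert d.com -> 10.0.0.2 (expiry=6+4=10). clock=6
Op 14: insert f.com -> 10.0.0.1 (expiry=6+2=8). clock=6
Op 15: tick 1 -> clock=7.
Op 16: tick 1 -> clock=8. purged={a.com,f.com}
Op 17: insert d.com -> 10.0.0.2 (expiry=8+10=18). clock=8
Op 18: tick 1 -> clock=9.
Op 19: tick 1 -> clock=10. purged={c.com,e.com}
Op 20: insert b.com -> 10.0.0.2 (expiry=10+8=18). clock=10
Op 21: insert e.com -> 10.0.0.2 (expiry=10+5=15). clock=10
Op 22: insert c.com -> 10.0.0.1 (expiry=10+2=12). clock=10
Op 23: tick 2 -> clock=12. purged={c.com}
lookup e.com: present, ip=10.0.0.2 expiry=15 > clock=12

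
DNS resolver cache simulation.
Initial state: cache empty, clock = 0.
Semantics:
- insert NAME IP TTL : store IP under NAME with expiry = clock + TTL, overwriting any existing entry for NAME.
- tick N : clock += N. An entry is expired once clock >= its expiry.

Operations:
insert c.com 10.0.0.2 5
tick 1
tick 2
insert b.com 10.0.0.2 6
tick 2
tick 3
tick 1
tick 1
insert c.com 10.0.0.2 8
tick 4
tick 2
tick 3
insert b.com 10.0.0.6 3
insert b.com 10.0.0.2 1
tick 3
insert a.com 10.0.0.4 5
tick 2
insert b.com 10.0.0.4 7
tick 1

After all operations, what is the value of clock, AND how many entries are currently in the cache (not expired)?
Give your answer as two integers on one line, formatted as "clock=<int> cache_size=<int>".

Op 1: insert c.com -> 10.0.0.2 (expiry=0+5=5). clock=0
Op 2: tick 1 -> clock=1.
Op 3: tick 2 -> clock=3.
Op 4: insert b.com -> 10.0.0.2 (expiry=3+6=9). clock=3
Op 5: tick 2 -> clock=5. purged={c.com}
Op 6: tick 3 -> clock=8.
Op 7: tick 1 -> clock=9. purged={b.com}
Op 8: tick 1 -> clock=10.
Op 9: insert c.com -> 10.0.0.2 (expiry=10+8=18). clock=10
Op 10: tick 4 -> clock=14.
Op 11: tick 2 -> clock=16.
Op 12: tick 3 -> clock=19. purged={c.com}
Op 13: insert b.com -> 10.0.0.6 (expiry=19+3=22). clock=19
Op 14: insert b.com -> 10.0.0.2 (expiry=19+1=20). clock=19
Op 15: tick 3 -> clock=22. purged={b.com}
Op 16: insert a.com -> 10.0.0.4 (expiry=22+5=27). clock=22
Op 17: tick 2 -> clock=24.
Op 18: insert b.com -> 10.0.0.4 (expiry=24+7=31). clock=24
Op 19: tick 1 -> clock=25.
Final clock = 25
Final cache (unexpired): {a.com,b.com} -> size=2

Answer: clock=25 cache_size=2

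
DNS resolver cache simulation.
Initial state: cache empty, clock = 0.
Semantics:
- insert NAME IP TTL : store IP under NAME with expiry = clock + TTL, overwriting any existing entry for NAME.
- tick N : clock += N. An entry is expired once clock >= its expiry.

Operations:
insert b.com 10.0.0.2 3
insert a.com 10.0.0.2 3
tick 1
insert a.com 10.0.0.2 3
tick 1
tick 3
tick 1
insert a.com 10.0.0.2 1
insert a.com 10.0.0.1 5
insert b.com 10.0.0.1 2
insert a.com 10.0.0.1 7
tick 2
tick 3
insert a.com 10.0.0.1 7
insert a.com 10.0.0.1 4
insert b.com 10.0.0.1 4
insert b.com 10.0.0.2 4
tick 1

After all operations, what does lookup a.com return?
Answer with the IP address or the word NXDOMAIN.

Op 1: insert b.com -> 10.0.0.2 (expiry=0+3=3). clock=0
Op 2: insert a.com -> 10.0.0.2 (expiry=0+3=3). clock=0
Op 3: tick 1 -> clock=1.
Op 4: insert a.com -> 10.0.0.2 (expiry=1+3=4). clock=1
Op 5: tick 1 -> clock=2.
Op 6: tick 3 -> clock=5. purged={a.com,b.com}
Op 7: tick 1 -> clock=6.
Op 8: insert a.com -> 10.0.0.2 (expiry=6+1=7). clock=6
Op 9: insert a.com -> 10.0.0.1 (expiry=6+5=11). clock=6
Op 10: insert b.com -> 10.0.0.1 (expiry=6+2=8). clock=6
Op 11: insert a.com -> 10.0.0.1 (expiry=6+7=13). clock=6
Op 12: tick 2 -> clock=8. purged={b.com}
Op 13: tick 3 -> clock=11.
Op 14: insert a.com -> 10.0.0.1 (expiry=11+7=18). clock=11
Op 15: insert a.com -> 10.0.0.1 (expiry=11+4=15). clock=11
Op 16: insert b.com -> 10.0.0.1 (expiry=11+4=15). clock=11
Op 17: insert b.com -> 10.0.0.2 (expiry=11+4=15). clock=11
Op 18: tick 1 -> clock=12.
lookup a.com: present, ip=10.0.0.1 expiry=15 > clock=12

Answer: 10.0.0.1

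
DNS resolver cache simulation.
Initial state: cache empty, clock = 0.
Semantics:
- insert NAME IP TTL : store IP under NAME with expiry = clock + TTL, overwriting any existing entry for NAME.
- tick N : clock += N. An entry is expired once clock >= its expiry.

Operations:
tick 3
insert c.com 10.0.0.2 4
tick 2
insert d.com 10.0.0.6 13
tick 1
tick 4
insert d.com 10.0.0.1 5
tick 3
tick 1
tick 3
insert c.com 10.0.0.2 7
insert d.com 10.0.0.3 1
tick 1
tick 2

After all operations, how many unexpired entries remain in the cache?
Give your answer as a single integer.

Answer: 1

Derivation:
Op 1: tick 3 -> clock=3.
Op 2: insert c.com -> 10.0.0.2 (expiry=3+4=7). clock=3
Op 3: tick 2 -> clock=5.
Op 4: insert d.com -> 10.0.0.6 (expiry=5+13=18). clock=5
Op 5: tick 1 -> clock=6.
Op 6: tick 4 -> clock=10. purged={c.com}
Op 7: insert d.com -> 10.0.0.1 (expiry=10+5=15). clock=10
Op 8: tick 3 -> clock=13.
Op 9: tick 1 -> clock=14.
Op 10: tick 3 -> clock=17. purged={d.com}
Op 11: insert c.com -> 10.0.0.2 (expiry=17+7=24). clock=17
Op 12: insert d.com -> 10.0.0.3 (expiry=17+1=18). clock=17
Op 13: tick 1 -> clock=18. purged={d.com}
Op 14: tick 2 -> clock=20.
Final cache (unexpired): {c.com} -> size=1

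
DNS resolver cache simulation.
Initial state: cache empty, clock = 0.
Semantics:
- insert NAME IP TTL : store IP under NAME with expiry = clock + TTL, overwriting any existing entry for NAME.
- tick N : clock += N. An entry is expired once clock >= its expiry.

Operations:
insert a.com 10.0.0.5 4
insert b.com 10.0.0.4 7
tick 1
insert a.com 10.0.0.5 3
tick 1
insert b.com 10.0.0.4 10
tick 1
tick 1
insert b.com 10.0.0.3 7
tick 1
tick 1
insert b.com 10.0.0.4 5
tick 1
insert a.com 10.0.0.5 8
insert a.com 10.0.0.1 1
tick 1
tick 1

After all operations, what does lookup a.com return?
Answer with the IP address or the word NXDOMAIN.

Answer: NXDOMAIN

Derivation:
Op 1: insert a.com -> 10.0.0.5 (expiry=0+4=4). clock=0
Op 2: insert b.com -> 10.0.0.4 (expiry=0+7=7). clock=0
Op 3: tick 1 -> clock=1.
Op 4: insert a.com -> 10.0.0.5 (expiry=1+3=4). clock=1
Op 5: tick 1 -> clock=2.
Op 6: insert b.com -> 10.0.0.4 (expiry=2+10=12). clock=2
Op 7: tick 1 -> clock=3.
Op 8: tick 1 -> clock=4. purged={a.com}
Op 9: insert b.com -> 10.0.0.3 (expiry=4+7=11). clock=4
Op 10: tick 1 -> clock=5.
Op 11: tick 1 -> clock=6.
Op 12: insert b.com -> 10.0.0.4 (expiry=6+5=11). clock=6
Op 13: tick 1 -> clock=7.
Op 14: insert a.com -> 10.0.0.5 (expiry=7+8=15). clock=7
Op 15: insert a.com -> 10.0.0.1 (expiry=7+1=8). clock=7
Op 16: tick 1 -> clock=8. purged={a.com}
Op 17: tick 1 -> clock=9.
lookup a.com: not in cache (expired or never inserted)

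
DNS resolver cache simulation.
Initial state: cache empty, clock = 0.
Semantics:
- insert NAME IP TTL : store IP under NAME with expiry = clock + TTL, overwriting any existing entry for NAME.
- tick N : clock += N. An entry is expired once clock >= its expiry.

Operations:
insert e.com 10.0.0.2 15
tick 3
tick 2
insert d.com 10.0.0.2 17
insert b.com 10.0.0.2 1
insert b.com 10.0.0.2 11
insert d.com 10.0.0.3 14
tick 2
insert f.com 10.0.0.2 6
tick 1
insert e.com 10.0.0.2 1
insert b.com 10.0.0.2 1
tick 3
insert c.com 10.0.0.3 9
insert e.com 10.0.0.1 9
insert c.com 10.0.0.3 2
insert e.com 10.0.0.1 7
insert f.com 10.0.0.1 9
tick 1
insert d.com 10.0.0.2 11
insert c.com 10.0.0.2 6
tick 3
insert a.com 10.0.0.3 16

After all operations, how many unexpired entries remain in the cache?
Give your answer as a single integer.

Op 1: insert e.com -> 10.0.0.2 (expiry=0+15=15). clock=0
Op 2: tick 3 -> clock=3.
Op 3: tick 2 -> clock=5.
Op 4: insert d.com -> 10.0.0.2 (expiry=5+17=22). clock=5
Op 5: insert b.com -> 10.0.0.2 (expiry=5+1=6). clock=5
Op 6: insert b.com -> 10.0.0.2 (expiry=5+11=16). clock=5
Op 7: insert d.com -> 10.0.0.3 (expiry=5+14=19). clock=5
Op 8: tick 2 -> clock=7.
Op 9: insert f.com -> 10.0.0.2 (expiry=7+6=13). clock=7
Op 10: tick 1 -> clock=8.
Op 11: insert e.com -> 10.0.0.2 (expiry=8+1=9). clock=8
Op 12: insert b.com -> 10.0.0.2 (expiry=8+1=9). clock=8
Op 13: tick 3 -> clock=11. purged={b.com,e.com}
Op 14: insert c.com -> 10.0.0.3 (expiry=11+9=20). clock=11
Op 15: insert e.com -> 10.0.0.1 (expiry=11+9=20). clock=11
Op 16: insert c.com -> 10.0.0.3 (expiry=11+2=13). clock=11
Op 17: insert e.com -> 10.0.0.1 (expiry=11+7=18). clock=11
Op 18: insert f.com -> 10.0.0.1 (expiry=11+9=20). clock=11
Op 19: tick 1 -> clock=12.
Op 20: insert d.com -> 10.0.0.2 (expiry=12+11=23). clock=12
Op 21: insert c.com -> 10.0.0.2 (expiry=12+6=18). clock=12
Op 22: tick 3 -> clock=15.
Op 23: insert a.com -> 10.0.0.3 (expiry=15+16=31). clock=15
Final cache (unexpired): {a.com,c.com,d.com,e.com,f.com} -> size=5

Answer: 5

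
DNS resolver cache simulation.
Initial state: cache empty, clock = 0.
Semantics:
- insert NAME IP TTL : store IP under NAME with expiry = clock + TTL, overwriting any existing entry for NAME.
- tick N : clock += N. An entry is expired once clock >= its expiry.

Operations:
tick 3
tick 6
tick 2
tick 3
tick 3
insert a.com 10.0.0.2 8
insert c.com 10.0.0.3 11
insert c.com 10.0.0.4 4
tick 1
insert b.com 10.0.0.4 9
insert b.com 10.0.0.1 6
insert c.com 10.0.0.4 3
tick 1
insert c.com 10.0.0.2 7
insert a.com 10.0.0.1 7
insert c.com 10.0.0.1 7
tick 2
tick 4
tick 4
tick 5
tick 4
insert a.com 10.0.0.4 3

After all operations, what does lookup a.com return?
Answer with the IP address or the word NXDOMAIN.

Answer: 10.0.0.4

Derivation:
Op 1: tick 3 -> clock=3.
Op 2: tick 6 -> clock=9.
Op 3: tick 2 -> clock=11.
Op 4: tick 3 -> clock=14.
Op 5: tick 3 -> clock=17.
Op 6: insert a.com -> 10.0.0.2 (expiry=17+8=25). clock=17
Op 7: insert c.com -> 10.0.0.3 (expiry=17+11=28). clock=17
Op 8: insert c.com -> 10.0.0.4 (expiry=17+4=21). clock=17
Op 9: tick 1 -> clock=18.
Op 10: insert b.com -> 10.0.0.4 (expiry=18+9=27). clock=18
Op 11: insert b.com -> 10.0.0.1 (expiry=18+6=24). clock=18
Op 12: insert c.com -> 10.0.0.4 (expiry=18+3=21). clock=18
Op 13: tick 1 -> clock=19.
Op 14: insert c.com -> 10.0.0.2 (expiry=19+7=26). clock=19
Op 15: insert a.com -> 10.0.0.1 (expiry=19+7=26). clock=19
Op 16: insert c.com -> 10.0.0.1 (expiry=19+7=26). clock=19
Op 17: tick 2 -> clock=21.
Op 18: tick 4 -> clock=25. purged={b.com}
Op 19: tick 4 -> clock=29. purged={a.com,c.com}
Op 20: tick 5 -> clock=34.
Op 21: tick 4 -> clock=38.
Op 22: insert a.com -> 10.0.0.4 (expiry=38+3=41). clock=38
lookup a.com: present, ip=10.0.0.4 expiry=41 > clock=38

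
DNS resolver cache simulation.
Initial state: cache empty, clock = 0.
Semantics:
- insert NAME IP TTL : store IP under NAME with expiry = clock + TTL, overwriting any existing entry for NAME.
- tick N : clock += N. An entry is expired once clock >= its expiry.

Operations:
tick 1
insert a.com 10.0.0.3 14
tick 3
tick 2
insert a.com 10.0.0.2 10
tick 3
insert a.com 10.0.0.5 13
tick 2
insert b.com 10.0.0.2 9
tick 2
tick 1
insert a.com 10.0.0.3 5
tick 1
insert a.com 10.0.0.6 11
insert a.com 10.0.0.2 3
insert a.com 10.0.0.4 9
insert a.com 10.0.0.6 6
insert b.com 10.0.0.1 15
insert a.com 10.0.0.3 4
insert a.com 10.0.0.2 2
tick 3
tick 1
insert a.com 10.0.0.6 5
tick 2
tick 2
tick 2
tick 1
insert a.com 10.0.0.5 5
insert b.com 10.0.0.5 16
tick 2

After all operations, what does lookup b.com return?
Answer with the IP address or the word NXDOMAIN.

Op 1: tick 1 -> clock=1.
Op 2: insert a.com -> 10.0.0.3 (expiry=1+14=15). clock=1
Op 3: tick 3 -> clock=4.
Op 4: tick 2 -> clock=6.
Op 5: insert a.com -> 10.0.0.2 (expiry=6+10=16). clock=6
Op 6: tick 3 -> clock=9.
Op 7: insert a.com -> 10.0.0.5 (expiry=9+13=22). clock=9
Op 8: tick 2 -> clock=11.
Op 9: insert b.com -> 10.0.0.2 (expiry=11+9=20). clock=11
Op 10: tick 2 -> clock=13.
Op 11: tick 1 -> clock=14.
Op 12: insert a.com -> 10.0.0.3 (expiry=14+5=19). clock=14
Op 13: tick 1 -> clock=15.
Op 14: insert a.com -> 10.0.0.6 (expiry=15+11=26). clock=15
Op 15: insert a.com -> 10.0.0.2 (expiry=15+3=18). clock=15
Op 16: insert a.com -> 10.0.0.4 (expiry=15+9=24). clock=15
Op 17: insert a.com -> 10.0.0.6 (expiry=15+6=21). clock=15
Op 18: insert b.com -> 10.0.0.1 (expiry=15+15=30). clock=15
Op 19: insert a.com -> 10.0.0.3 (expiry=15+4=19). clock=15
Op 20: insert a.com -> 10.0.0.2 (expiry=15+2=17). clock=15
Op 21: tick 3 -> clock=18. purged={a.com}
Op 22: tick 1 -> clock=19.
Op 23: insert a.com -> 10.0.0.6 (expiry=19+5=24). clock=19
Op 24: tick 2 -> clock=21.
Op 25: tick 2 -> clock=23.
Op 26: tick 2 -> clock=25. purged={a.com}
Op 27: tick 1 -> clock=26.
Op 28: insert a.com -> 10.0.0.5 (expiry=26+5=31). clock=26
Op 29: insert b.com -> 10.0.0.5 (expiry=26+16=42). clock=26
Op 30: tick 2 -> clock=28.
lookup b.com: present, ip=10.0.0.5 expiry=42 > clock=28

Answer: 10.0.0.5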